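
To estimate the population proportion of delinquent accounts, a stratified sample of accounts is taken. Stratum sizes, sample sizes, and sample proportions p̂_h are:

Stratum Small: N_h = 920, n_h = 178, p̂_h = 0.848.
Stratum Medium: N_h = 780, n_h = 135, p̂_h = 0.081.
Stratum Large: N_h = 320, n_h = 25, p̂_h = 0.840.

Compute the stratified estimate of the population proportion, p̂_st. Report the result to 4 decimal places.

N = 2020; stratum weights W_h = N_h/N.
p̂_st = Σ W_h p̂_h = (920·0.848 + 780·0.081 + 320·0.840)/2020 = 0.55056

p̂_st ≈ 0.5506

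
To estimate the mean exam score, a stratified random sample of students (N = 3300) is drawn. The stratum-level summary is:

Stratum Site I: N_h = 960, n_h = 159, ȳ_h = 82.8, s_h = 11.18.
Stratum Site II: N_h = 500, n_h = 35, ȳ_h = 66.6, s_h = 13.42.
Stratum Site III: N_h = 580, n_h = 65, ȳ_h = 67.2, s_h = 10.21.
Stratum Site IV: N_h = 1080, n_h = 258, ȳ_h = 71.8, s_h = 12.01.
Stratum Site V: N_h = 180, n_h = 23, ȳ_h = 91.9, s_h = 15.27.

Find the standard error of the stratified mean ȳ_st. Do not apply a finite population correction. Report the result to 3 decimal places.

SE(ȳ_st) ≈ 0.569

V̂(ȳ_st) = Σ W_h² s_h²/n_h, with W_h = N_h/N and N = 3300:
  stratum Site I: (960/3300)²·11.18²/159 = 0.0665275
  stratum Site II: (500/3300)²·13.42²/35 = 0.118127
  stratum Site III: (580/3300)²·10.21²/65 = 0.0495412
  stratum Site IV: (1080/3300)²·12.01²/258 = 0.0598806
  stratum Site V: (180/3300)²·15.27²/23 = 0.0301625
V̂(ȳ_st) = 0.324239
SE(ȳ_st) = √0.324239 = 0.56942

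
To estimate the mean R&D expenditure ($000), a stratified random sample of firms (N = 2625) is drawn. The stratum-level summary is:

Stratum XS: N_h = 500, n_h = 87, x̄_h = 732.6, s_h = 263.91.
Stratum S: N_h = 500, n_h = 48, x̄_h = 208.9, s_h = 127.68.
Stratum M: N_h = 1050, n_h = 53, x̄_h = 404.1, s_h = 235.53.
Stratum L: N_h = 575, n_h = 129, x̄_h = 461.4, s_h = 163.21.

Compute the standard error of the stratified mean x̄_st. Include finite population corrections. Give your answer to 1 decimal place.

SE(x̄_st) ≈ 14.2

V̂(x̄_st) = Σ W_h² (1 − n_h/N_h) s_h²/n_h, with W_h = N_h/N and N = 2625:
  stratum XS: (500/2625)²·(1 − 87/500)·263.91²/87 = 23.9913
  stratum S: (500/2625)²·(1 − 48/500)·127.68²/48 = 11.1392
  stratum M: (1050/2625)²·(1 − 53/1050)·235.53²/53 = 159.017
  stratum L: (575/2625)²·(1 − 129/575)·163.21²/129 = 7.68507
V̂(x̄_st) = 201.832
SE(x̄_st) = √201.832 = 14.2068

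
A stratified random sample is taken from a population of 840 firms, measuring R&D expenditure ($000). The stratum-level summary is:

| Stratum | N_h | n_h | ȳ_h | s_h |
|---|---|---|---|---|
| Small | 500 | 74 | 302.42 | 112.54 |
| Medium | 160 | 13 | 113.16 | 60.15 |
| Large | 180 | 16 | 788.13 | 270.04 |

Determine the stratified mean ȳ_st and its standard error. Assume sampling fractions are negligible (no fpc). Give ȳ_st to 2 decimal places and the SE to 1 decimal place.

ȳ_st ≈ 370.45, SE ≈ 16.7

ȳ_st = Σ W_h ȳ_h = (500·302.42 + 160·113.16 + 180·788.13)/840 = 370.45119
V̂(ȳ_st) = Σ W_h² s_h²/n_h, with W_h = N_h/N and N = 840:
  stratum Small: (500/840)²·112.54²/74 = 60.6406
  stratum Medium: (160/840)²·60.15²/13 = 10.0974
  stratum Large: (180/840)²·270.04²/16 = 209.278
V̂(ȳ_st) = 280.016
SE(ȳ_st) = √280.016 = 16.7337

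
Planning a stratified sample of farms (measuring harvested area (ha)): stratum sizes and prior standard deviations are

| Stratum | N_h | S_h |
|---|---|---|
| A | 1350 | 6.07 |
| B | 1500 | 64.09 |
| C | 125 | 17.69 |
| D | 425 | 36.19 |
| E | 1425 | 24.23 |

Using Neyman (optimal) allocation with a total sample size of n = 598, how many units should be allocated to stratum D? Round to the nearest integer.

59

Neyman allocation: n_h = n · N_h S_h / Σ N_i S_i, with n = 598.
  stratum A: N_h·S_h = 1350·6.07 = 8194.50
  stratum B: N_h·S_h = 1500·64.09 = 96135.00
  stratum C: N_h·S_h = 125·17.69 = 2211.25
  stratum D: N_h·S_h = 425·36.19 = 15380.75
  stratum E: N_h·S_h = 1425·24.23 = 34527.75
Σ N_h S_h = 156449.25
n for stratum D = 598·15380.75/156449.25 = 58.790 → 59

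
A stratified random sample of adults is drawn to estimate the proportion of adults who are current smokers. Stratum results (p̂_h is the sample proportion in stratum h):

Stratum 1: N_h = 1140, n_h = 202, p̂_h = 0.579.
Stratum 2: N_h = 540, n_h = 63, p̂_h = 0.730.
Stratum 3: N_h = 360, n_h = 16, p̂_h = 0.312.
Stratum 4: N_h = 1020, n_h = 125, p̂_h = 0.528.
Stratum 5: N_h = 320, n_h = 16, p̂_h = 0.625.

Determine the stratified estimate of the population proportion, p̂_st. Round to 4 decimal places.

p̂_st ≈ 0.5637

N = 3380; stratum weights W_h = N_h/N.
p̂_st = Σ W_h p̂_h = (1140·0.579 + 540·0.730 + 360·0.312 + 1020·0.528 + 320·0.625)/3380 = 0.56365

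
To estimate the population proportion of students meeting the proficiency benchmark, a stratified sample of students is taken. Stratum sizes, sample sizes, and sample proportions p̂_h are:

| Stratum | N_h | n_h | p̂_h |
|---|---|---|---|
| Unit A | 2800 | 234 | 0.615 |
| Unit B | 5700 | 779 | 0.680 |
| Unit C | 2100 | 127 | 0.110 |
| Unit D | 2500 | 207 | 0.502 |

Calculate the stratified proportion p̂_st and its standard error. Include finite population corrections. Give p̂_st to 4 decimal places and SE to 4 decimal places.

p̂_st ≈ 0.5408, SE ≈ 0.0121

N = 13100; stratum weights W_h = N_h/N.
p̂_st = Σ W_h p̂_h = (2800·0.615 + 5700·0.680 + 2100·0.110 + 2500·0.502)/13100 = 0.54076
V̂(p̂_st) = Σ W_h² (1 − n_h/N_h) p̂_h(1−p̂_h)/(n_h−1):
  stratum Unit A: (2800/13100)²·(1 − 234/2800)·0.615·0.385/233 = 4.25453e-05
  stratum Unit B: (5700/13100)²·(1 − 779/5700)·0.680·0.320/778 = 4.57157e-05
  stratum Unit C: (2100/13100)²·(1 − 127/2100)·0.110·0.890/126 = 1.87593e-05
  stratum Unit D: (2500/13100)²·(1 − 207/2500)·0.502·0.498/206 = 4.05385e-05
V̂(p̂_st) = 0.000147559; SE = √V̂ = 0.0121474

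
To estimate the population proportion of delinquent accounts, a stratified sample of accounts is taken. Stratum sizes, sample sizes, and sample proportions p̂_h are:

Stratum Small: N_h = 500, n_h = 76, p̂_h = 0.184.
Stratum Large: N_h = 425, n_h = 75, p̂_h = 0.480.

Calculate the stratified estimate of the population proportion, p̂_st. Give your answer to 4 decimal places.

N = 925; stratum weights W_h = N_h/N.
p̂_st = Σ W_h p̂_h = (500·0.184 + 425·0.480)/925 = 0.32000

p̂_st ≈ 0.3200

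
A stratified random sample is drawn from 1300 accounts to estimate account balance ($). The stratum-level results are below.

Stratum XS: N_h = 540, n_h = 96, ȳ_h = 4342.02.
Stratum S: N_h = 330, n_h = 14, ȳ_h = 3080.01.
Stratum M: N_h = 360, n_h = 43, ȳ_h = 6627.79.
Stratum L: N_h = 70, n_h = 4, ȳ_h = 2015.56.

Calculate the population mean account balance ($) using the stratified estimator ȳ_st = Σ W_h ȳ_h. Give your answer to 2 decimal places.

N = Σ N_h = 1300. Stratum weights W_h = N_h/N.
ȳ_st = (540·4342.02 + 330·3080.01 + 360·6627.79 + 70·2015.56) / 1300 = 4529.3752

ȳ_st ≈ 4529.38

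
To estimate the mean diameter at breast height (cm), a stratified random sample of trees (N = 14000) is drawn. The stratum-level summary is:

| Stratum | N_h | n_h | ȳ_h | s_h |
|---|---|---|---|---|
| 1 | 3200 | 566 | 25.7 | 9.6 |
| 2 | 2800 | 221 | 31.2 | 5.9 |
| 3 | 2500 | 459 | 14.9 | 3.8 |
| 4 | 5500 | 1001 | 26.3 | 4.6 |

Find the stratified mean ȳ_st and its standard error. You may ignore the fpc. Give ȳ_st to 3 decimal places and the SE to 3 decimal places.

ȳ_st ≈ 25.107, SE ≈ 0.138

ȳ_st = Σ W_h ȳ_h = (3200·25.7 + 2800·31.2 + 2500·14.9 + 5500·26.3)/14000 = 25.10714
V̂(ȳ_st) = Σ W_h² s_h²/n_h, with W_h = N_h/N and N = 14000:
  stratum 1: (3200/14000)²·9.6²/566 = 0.00850687
  stratum 2: (2800/14000)²·5.9²/221 = 0.00630045
  stratum 3: (2500/14000)²·3.8²/459 = 0.00100318
  stratum 4: (5500/14000)²·4.6²/1001 = 0.0032625
V̂(ȳ_st) = 0.019073
SE(ȳ_st) = √0.019073 = 0.138105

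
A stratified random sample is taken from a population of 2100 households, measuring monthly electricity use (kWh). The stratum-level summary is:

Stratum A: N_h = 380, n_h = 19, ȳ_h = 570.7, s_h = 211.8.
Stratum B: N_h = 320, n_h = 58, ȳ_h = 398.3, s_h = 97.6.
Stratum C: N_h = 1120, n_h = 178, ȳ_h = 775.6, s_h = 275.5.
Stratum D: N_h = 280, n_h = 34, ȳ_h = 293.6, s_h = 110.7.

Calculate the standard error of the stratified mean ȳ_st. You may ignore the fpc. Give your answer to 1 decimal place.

V̂(ȳ_st) = Σ W_h² s_h²/n_h, with W_h = N_h/N and N = 2100:
  stratum A: (380/2100)²·211.8²/19 = 77.3084
  stratum B: (320/2100)²·97.6²/58 = 3.81358
  stratum C: (1120/2100)²·275.5²/178 = 121.289
  stratum D: (280/2100)²·110.7²/34 = 6.40758
V̂(ȳ_st) = 208.818
SE(ȳ_st) = √208.818 = 14.4505

SE(ȳ_st) ≈ 14.5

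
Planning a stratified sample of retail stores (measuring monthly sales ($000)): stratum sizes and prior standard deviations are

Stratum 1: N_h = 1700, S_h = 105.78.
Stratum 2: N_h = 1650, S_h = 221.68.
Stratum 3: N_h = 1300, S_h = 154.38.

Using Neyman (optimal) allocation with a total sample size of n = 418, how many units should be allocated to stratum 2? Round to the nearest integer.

205

Neyman allocation: n_h = n · N_h S_h / Σ N_i S_i, with n = 418.
  stratum 1: N_h·S_h = 1700·105.78 = 179826.00
  stratum 2: N_h·S_h = 1650·221.68 = 365772.00
  stratum 3: N_h·S_h = 1300·154.38 = 200694.00
Σ N_h S_h = 746292.00
n for stratum 2 = 418·365772.00/746292.00 = 204.870 → 205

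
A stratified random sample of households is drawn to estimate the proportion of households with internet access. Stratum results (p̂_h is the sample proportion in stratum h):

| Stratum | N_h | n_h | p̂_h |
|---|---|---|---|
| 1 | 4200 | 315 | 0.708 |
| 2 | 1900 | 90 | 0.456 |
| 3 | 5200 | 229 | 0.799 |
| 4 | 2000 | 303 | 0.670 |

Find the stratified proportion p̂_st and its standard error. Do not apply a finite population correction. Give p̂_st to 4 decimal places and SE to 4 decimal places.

N = 13300; stratum weights W_h = N_h/N.
p̂_st = Σ W_h p̂_h = (4200·0.708 + 1900·0.456 + 5200·0.799 + 2000·0.670)/13300 = 0.70186
V̂(p̂_st) = Σ W_h² p̂_h(1−p̂_h)/(n_h−1):
  stratum 1: (4200/13300)²·0.708·0.292/314 = 6.56571e-05
  stratum 2: (1900/13300)²·0.456·0.544/89 = 5.68824e-05
  stratum 3: (5200/13300)²·0.799·0.201/228 = 0.000107674
  stratum 4: (2000/13300)²·0.670·0.330/302 = 1.65554e-05
V̂(p̂_st) = 0.000246769; SE = √V̂ = 0.0157089

p̂_st ≈ 0.7019, SE ≈ 0.0157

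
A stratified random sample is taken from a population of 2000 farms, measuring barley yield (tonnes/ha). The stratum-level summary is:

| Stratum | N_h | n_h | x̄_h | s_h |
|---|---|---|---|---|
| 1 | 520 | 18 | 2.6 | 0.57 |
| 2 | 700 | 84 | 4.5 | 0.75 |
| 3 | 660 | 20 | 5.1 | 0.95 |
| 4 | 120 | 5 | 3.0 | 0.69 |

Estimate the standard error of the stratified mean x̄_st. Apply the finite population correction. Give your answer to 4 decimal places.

V̂(x̄_st) = Σ W_h² (1 − n_h/N_h) s_h²/n_h, with W_h = N_h/N and N = 2000:
  stratum 1: (520/2000)²·(1 − 18/520)·0.57²/18 = 0.00117794
  stratum 2: (700/2000)²·(1 − 84/700)·0.75²/84 = 0.000721875
  stratum 3: (660/2000)²·(1 − 20/660)·0.95²/20 = 0.0047652
  stratum 4: (120/2000)²·(1 − 5/120)·0.69²/5 = 0.000328509
V̂(x̄_st) = 0.00699353
SE(x̄_st) = √0.00699353 = 0.0836273

SE(x̄_st) ≈ 0.0836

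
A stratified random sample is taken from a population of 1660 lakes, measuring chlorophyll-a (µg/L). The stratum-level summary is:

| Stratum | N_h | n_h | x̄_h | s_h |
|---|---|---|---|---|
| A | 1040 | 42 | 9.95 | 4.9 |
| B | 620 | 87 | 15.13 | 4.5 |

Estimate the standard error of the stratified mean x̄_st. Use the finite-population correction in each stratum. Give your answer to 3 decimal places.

V̂(x̄_st) = Σ W_h² (1 − n_h/N_h) s_h²/n_h, with W_h = N_h/N and N = 1660:
  stratum A: (1040/1660)²·(1 − 42/1040)·4.9²/42 = 0.215323
  stratum B: (620/1660)²·(1 − 87/620)·4.5²/87 = 0.0279131
V̂(x̄_st) = 0.243236
SE(x̄_st) = √0.243236 = 0.49319

SE(x̄_st) ≈ 0.493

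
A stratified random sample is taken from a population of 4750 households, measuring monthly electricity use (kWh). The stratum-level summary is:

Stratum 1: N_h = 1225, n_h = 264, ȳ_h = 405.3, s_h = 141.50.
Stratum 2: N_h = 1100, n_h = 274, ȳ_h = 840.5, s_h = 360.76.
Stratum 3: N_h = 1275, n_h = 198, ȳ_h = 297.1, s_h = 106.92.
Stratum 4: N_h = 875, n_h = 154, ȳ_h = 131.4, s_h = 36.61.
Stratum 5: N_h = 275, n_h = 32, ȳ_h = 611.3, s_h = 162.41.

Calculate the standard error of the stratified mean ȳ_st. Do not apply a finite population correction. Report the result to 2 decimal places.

SE(ȳ_st) ≈ 6.14

V̂(ȳ_st) = Σ W_h² s_h²/n_h, with W_h = N_h/N and N = 4750:
  stratum 1: (1225/4750)²·141.50²/264 = 5.04422
  stratum 2: (1100/4750)²·360.76²/274 = 25.4732
  stratum 3: (1275/4750)²·106.92²/198 = 4.15993
  stratum 4: (875/4750)²·36.61²/154 = 0.29533
  stratum 5: (275/4750)²·162.41²/32 = 2.76283
V̂(ȳ_st) = 37.7356
SE(ȳ_st) = √37.7356 = 6.14293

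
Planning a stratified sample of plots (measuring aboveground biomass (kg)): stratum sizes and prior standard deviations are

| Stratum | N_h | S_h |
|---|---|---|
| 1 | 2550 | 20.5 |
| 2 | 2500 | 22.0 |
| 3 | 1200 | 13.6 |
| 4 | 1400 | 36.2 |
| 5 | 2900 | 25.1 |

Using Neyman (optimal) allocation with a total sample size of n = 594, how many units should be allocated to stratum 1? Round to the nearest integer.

126

Neyman allocation: n_h = n · N_h S_h / Σ N_i S_i, with n = 594.
  stratum 1: N_h·S_h = 2550·20.5 = 52275.00
  stratum 2: N_h·S_h = 2500·22.0 = 55000.00
  stratum 3: N_h·S_h = 1200·13.6 = 16320.00
  stratum 4: N_h·S_h = 1400·36.2 = 50680.00
  stratum 5: N_h·S_h = 2900·25.1 = 72790.00
Σ N_h S_h = 247065.00
n for stratum 1 = 594·52275.00/247065.00 = 125.681 → 126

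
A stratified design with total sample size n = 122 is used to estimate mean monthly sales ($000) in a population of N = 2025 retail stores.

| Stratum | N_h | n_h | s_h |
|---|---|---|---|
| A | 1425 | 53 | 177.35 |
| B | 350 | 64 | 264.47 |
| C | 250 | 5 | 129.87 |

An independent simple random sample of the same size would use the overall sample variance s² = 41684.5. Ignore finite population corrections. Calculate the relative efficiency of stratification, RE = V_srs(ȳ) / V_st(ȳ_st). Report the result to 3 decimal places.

RE ≈ 0.904

V̂(ȳ_st) = Σ W_h² s_h²/n_h, with W_h = N_h/N and N = 2025:
  stratum A: (1425/2025)²·177.35²/53 = 293.877
  stratum B: (350/2025)²·264.47²/64 = 32.6482
  stratum C: (250/2025)²·129.87²/5 = 51.4136
V_st = 377.939
V_srs = s²/n = 41684.5/122 = 341.676
Relative efficiency = V_srs / V_st = 341.676/377.939 = 0.9041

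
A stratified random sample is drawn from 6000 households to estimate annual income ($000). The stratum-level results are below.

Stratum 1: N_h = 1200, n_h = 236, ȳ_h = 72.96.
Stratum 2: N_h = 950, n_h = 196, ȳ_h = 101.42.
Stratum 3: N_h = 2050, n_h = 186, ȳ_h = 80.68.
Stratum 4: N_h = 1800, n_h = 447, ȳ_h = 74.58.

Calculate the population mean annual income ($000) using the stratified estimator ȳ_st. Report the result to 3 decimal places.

ȳ_st ≈ 80.590

N = Σ N_h = 6000. Stratum weights W_h = N_h/N.
ȳ_st = (1200·72.96 + 950·101.42 + 2050·80.68 + 1800·74.58) / 6000 = 80.58983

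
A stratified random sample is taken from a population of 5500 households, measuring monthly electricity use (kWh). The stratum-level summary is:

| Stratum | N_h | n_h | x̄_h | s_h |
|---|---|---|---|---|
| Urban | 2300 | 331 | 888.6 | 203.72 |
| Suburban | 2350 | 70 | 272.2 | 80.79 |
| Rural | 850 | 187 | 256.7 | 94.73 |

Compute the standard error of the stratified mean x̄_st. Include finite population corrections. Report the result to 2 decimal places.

SE(x̄_st) ≈ 6.02

V̂(x̄_st) = Σ W_h² (1 − n_h/N_h) s_h²/n_h, with W_h = N_h/N and N = 5500:
  stratum Urban: (2300/5500)²·(1 − 331/2300)·203.72²/331 = 18.771
  stratum Suburban: (2350/5500)²·(1 − 70/2350)·80.79²/70 = 16.5156
  stratum Rural: (850/5500)²·(1 − 187/850)·94.73²/187 = 0.894006
V̂(x̄_st) = 36.1806
SE(x̄_st) = √36.1806 = 6.01503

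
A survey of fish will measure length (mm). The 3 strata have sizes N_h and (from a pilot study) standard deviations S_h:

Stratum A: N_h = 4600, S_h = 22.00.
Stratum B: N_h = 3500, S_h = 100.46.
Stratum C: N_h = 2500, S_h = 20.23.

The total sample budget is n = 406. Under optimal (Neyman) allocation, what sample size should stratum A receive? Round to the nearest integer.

82

Neyman allocation: n_h = n · N_h S_h / Σ N_i S_i, with n = 406.
  stratum A: N_h·S_h = 4600·22.00 = 101200.00
  stratum B: N_h·S_h = 3500·100.46 = 351610.00
  stratum C: N_h·S_h = 2500·20.23 = 50575.00
Σ N_h S_h = 503385.00
n for stratum A = 406·101200.00/503385.00 = 81.622 → 82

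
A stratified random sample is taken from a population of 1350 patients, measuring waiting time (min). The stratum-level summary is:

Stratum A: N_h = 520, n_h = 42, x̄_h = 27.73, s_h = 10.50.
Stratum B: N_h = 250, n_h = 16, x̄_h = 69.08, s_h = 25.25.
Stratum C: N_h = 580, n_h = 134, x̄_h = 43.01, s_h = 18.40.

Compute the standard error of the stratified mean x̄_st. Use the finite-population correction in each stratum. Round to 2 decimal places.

V̂(x̄_st) = Σ W_h² (1 − n_h/N_h) s_h²/n_h, with W_h = N_h/N and N = 1350:
  stratum A: (520/1350)²·(1 − 42/520)·10.50²/42 = 0.358008
  stratum B: (250/1350)²·(1 − 16/250)·25.25²/16 = 1.27906
  stratum C: (580/1350)²·(1 − 134/580)·18.40²/134 = 0.358613
V̂(x̄_st) = 1.99568
SE(x̄_st) = √1.99568 = 1.41269

SE(x̄_st) ≈ 1.41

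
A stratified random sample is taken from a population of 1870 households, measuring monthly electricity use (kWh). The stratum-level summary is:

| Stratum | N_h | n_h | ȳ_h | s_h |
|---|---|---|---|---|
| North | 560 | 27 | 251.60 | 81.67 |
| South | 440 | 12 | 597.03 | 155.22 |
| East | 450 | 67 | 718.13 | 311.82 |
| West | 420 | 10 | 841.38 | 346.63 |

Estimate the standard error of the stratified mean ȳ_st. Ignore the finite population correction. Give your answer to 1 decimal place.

V̂(ȳ_st) = Σ W_h² s_h²/n_h, with W_h = N_h/N and N = 1870:
  stratum North: (560/1870)²·81.67²/27 = 22.1541
  stratum South: (440/1870)²·155.22²/12 = 111.157
  stratum East: (450/1870)²·311.82²/67 = 84.0379
  stratum West: (420/1870)²·346.63²/10 = 606.105
V̂(ȳ_st) = 823.454
SE(ȳ_st) = √823.454 = 28.6959

SE(ȳ_st) ≈ 28.7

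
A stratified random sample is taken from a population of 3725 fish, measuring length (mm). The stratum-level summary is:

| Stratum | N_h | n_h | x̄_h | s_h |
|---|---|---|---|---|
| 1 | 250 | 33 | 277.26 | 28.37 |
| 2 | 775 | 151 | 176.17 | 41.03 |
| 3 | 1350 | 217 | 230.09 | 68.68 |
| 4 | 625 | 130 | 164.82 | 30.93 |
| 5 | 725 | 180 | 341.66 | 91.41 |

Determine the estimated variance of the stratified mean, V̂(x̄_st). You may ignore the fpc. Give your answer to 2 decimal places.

V̂(x̄_st) ≈ 5.41

V̂(x̄_st) = Σ W_h² s_h²/n_h, with W_h = N_h/N and N = 3725:
  stratum 1: (250/3725)²·28.37²/33 = 0.109858
  stratum 2: (775/3725)²·41.03²/151 = 0.482588
  stratum 3: (1350/3725)²·68.68²/217 = 2.85506
  stratum 4: (625/3725)²·30.93²/130 = 0.207169
  stratum 5: (725/3725)²·91.41²/180 = 1.75848
V̂(x̄_st) = 5.41316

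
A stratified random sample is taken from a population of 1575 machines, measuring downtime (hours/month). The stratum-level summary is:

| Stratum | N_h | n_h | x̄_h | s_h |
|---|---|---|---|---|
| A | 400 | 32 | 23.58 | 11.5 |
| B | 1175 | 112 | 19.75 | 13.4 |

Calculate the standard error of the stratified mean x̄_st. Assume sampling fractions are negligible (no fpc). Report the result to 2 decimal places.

SE(x̄_st) ≈ 1.08

V̂(x̄_st) = Σ W_h² s_h²/n_h, with W_h = N_h/N and N = 1575:
  stratum A: (400/1575)²·11.5²/32 = 0.266566
  stratum B: (1175/1575)²·13.4²/112 = 0.89229
V̂(x̄_st) = 1.15886
SE(x̄_st) = √1.15886 = 1.0765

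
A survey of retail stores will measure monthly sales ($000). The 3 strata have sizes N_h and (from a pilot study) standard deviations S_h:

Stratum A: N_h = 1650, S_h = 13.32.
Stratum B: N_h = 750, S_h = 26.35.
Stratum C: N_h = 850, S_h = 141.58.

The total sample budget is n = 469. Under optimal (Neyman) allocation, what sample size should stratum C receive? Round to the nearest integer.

348

Neyman allocation: n_h = n · N_h S_h / Σ N_i S_i, with n = 469.
  stratum A: N_h·S_h = 1650·13.32 = 21978.00
  stratum B: N_h·S_h = 750·26.35 = 19762.50
  stratum C: N_h·S_h = 850·141.58 = 120343.00
Σ N_h S_h = 162083.50
n for stratum C = 469·120343.00/162083.50 = 348.221 → 348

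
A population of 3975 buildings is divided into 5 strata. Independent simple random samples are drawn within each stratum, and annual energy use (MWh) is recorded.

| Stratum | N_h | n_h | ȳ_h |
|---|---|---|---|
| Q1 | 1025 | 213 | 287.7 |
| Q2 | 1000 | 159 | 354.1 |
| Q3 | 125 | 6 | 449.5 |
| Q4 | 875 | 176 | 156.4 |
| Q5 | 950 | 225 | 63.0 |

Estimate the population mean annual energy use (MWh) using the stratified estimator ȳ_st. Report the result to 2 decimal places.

ȳ_st ≈ 226.89

N = Σ N_h = 3975. Stratum weights W_h = N_h/N.
ȳ_st = (1025·287.7 + 1000·354.1 + 125·449.5 + 875·156.4 + 950·63.0) / 3975 = 226.8881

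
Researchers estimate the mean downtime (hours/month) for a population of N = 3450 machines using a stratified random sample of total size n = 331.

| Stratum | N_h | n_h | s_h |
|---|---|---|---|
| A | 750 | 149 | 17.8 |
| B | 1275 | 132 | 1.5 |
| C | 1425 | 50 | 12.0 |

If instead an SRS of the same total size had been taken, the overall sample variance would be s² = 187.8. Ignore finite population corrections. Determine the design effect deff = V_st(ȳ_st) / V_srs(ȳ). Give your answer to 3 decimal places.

V̂(ȳ_st) = Σ W_h² s_h²/n_h, with W_h = N_h/N and N = 3450:
  stratum A: (750/3450)²·17.8²/149 = 0.100494
  stratum B: (1275/3450)²·1.5²/132 = 0.00232804
  stratum C: (1425/3450)²·12.0²/50 = 0.491342
V_st = 0.594164
V_srs = s²/n = 187.8/331 = 0.567372
deff = V_st / V_srs = 0.594164/0.567372 = 1.0472

deff ≈ 1.047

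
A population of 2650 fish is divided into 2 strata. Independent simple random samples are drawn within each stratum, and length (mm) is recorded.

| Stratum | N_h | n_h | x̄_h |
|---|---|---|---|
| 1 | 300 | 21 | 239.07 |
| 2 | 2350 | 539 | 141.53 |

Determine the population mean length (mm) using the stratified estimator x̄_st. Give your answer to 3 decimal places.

x̄_st ≈ 152.572

N = Σ N_h = 2650. Stratum weights W_h = N_h/N.
x̄_st = (300·239.07 + 2350·141.53) / 2650 = 152.57226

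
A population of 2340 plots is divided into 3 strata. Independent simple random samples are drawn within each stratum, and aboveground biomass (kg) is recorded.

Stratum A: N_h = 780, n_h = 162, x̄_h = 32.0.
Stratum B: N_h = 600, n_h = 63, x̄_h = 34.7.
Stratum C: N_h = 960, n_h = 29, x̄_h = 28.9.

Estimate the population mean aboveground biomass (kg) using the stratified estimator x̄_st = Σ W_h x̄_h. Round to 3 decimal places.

x̄_st ≈ 31.421

N = Σ N_h = 2340. Stratum weights W_h = N_h/N.
x̄_st = (780·32.0 + 600·34.7 + 960·28.9) / 2340 = 31.42051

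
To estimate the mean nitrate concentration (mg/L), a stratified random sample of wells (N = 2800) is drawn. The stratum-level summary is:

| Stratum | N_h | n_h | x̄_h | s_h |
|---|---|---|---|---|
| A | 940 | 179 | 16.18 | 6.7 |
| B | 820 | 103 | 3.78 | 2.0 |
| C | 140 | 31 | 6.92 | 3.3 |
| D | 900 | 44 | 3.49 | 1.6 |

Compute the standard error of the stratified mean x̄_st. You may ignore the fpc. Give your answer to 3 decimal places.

SE(x̄_st) ≈ 0.196

V̂(x̄_st) = Σ W_h² s_h²/n_h, with W_h = N_h/N and N = 2800:
  stratum A: (940/2800)²·6.7²/179 = 0.0282642
  stratum B: (820/2800)²·2.0²/103 = 0.00333069
  stratum C: (140/2800)²·3.3²/31 = 0.000878226
  stratum D: (900/2800)²·1.6²/44 = 0.00601113
V̂(x̄_st) = 0.0384842
SE(x̄_st) = √0.0384842 = 0.196174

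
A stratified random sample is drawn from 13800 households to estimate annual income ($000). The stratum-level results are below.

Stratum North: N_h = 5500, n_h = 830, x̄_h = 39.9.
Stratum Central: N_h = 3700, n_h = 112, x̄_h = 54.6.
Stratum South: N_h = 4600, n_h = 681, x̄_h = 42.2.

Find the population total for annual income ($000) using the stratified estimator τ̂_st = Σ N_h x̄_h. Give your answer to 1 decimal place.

τ̂_st ≈ 615590.0

τ̂_st = Σ N_h x̄_h = 5500·39.9 + 3700·54.6 + 4600·42.2 = 615590.0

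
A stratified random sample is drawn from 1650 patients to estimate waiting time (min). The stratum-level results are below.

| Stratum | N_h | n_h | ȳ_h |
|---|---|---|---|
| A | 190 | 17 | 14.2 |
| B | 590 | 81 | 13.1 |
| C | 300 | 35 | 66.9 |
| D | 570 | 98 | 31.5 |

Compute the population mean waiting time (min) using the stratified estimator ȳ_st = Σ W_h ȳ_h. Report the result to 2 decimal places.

N = Σ N_h = 1650. Stratum weights W_h = N_h/N.
ȳ_st = (190·14.2 + 590·13.1 + 300·66.9 + 570·31.5) / 1650 = 29.3648

ȳ_st ≈ 29.36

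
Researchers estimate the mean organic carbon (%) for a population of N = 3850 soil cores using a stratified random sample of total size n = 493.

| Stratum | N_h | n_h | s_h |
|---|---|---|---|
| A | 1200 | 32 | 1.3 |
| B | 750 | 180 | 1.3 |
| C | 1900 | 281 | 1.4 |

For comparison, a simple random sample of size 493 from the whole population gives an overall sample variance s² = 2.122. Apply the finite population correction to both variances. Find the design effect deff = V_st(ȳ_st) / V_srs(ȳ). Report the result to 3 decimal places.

deff ≈ 1.788

V̂(ȳ_st) = Σ W_h² (1 − n_h/N_h) s_h²/n_h, with W_h = N_h/N and N = 3850:
  stratum A: (1200/3850)²·(1 − 32/1200)·1.3²/32 = 0.00499389
  stratum B: (750/3850)²·(1 − 180/750)·1.3²/180 = 0.000270788
  stratum C: (1900/3850)²·(1 − 281/1900)·1.4²/281 = 0.00144753
V_st = 0.00671222
V_srs = (1 − 493/3850)·2.122/493 = 0.00375309
deff = V_st / V_srs = 0.00671222/0.00375309 = 1.7885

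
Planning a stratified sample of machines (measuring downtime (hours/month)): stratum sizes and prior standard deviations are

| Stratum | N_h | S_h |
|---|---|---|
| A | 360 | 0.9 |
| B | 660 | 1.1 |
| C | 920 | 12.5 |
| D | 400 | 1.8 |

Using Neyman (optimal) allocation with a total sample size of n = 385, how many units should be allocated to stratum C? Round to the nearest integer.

Neyman allocation: n_h = n · N_h S_h / Σ N_i S_i, with n = 385.
  stratum A: N_h·S_h = 360·0.9 = 324.00
  stratum B: N_h·S_h = 660·1.1 = 726.00
  stratum C: N_h·S_h = 920·12.5 = 11500.00
  stratum D: N_h·S_h = 400·1.8 = 720.00
Σ N_h S_h = 13270.00
n for stratum C = 385·11500.00/13270.00 = 333.647 → 334

334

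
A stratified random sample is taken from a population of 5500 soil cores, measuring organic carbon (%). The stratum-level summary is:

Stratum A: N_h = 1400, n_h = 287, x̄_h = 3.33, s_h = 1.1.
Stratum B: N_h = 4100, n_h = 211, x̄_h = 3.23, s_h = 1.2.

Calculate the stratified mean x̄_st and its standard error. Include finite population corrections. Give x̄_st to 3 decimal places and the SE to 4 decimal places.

x̄_st = Σ W_h x̄_h = (1400·3.33 + 4100·3.23)/5500 = 3.25545
V̂(x̄_st) = Σ W_h² (1 − n_h/N_h) s_h²/n_h, with W_h = N_h/N and N = 5500:
  stratum A: (1400/5500)²·(1 − 287/1400)·1.1²/287 = 0.000217171
  stratum B: (4100/5500)²·(1 − 211/4100)·1.2²/211 = 0.0035973
V̂(x̄_st) = 0.00381447
SE(x̄_st) = √0.00381447 = 0.0617614

x̄_st ≈ 3.255, SE ≈ 0.0618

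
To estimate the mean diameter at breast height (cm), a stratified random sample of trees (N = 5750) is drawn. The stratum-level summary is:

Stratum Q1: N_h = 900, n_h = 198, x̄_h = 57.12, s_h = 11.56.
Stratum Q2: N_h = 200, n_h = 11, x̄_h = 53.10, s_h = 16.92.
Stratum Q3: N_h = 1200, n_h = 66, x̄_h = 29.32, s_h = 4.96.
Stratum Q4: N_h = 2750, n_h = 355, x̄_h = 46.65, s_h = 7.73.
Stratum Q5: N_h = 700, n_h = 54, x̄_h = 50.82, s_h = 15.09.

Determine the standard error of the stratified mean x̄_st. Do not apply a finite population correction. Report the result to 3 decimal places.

SE(x̄_st) ≈ 0.407

V̂(x̄_st) = Σ W_h² s_h²/n_h, with W_h = N_h/N and N = 5750:
  stratum Q1: (900/5750)²·11.56²/198 = 0.0165348
  stratum Q2: (200/5750)²·16.92²/11 = 0.0314871
  stratum Q3: (1200/5750)²·4.96²/66 = 0.0162348
  stratum Q4: (2750/5750)²·7.73²/355 = 0.0385
  stratum Q5: (700/5750)²·15.09²/54 = 0.062495
V̂(x̄_st) = 0.165252
SE(x̄_st) = √0.165252 = 0.406512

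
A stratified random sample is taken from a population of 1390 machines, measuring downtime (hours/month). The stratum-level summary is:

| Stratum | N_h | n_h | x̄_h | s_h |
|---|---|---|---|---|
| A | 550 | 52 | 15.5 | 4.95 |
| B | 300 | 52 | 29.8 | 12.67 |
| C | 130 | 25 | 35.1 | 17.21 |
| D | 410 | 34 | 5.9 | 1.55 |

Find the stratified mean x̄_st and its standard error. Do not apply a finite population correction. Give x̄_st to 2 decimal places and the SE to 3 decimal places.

x̄_st = Σ W_h x̄_h = (550·15.5 + 300·29.8 + 130·35.1 + 410·5.9)/1390 = 17.58777
V̂(x̄_st) = Σ W_h² s_h²/n_h, with W_h = N_h/N and N = 1390:
  stratum A: (550/1390)²·4.95²/52 = 0.0737739
  stratum B: (300/1390)²·12.67²/52 = 0.143801
  stratum C: (130/1390)²·17.21²/25 = 0.103628
  stratum D: (410/1390)²·1.55²/34 = 0.00614784
V̂(x̄_st) = 0.327351
SE(x̄_st) = √0.327351 = 0.572146

x̄_st ≈ 17.59, SE ≈ 0.572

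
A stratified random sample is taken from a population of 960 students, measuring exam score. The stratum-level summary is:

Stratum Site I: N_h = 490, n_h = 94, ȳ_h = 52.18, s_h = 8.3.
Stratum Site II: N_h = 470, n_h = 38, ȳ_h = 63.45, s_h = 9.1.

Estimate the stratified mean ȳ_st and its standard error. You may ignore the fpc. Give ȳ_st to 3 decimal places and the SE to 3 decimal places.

ȳ_st ≈ 57.698, SE ≈ 0.845

ȳ_st = Σ W_h ȳ_h = (490·52.18 + 470·63.45)/960 = 57.69760
V̂(ȳ_st) = Σ W_h² s_h²/n_h, with W_h = N_h/N and N = 960:
  stratum Site I: (490/960)²·8.3²/94 = 0.190932
  stratum Site II: (470/960)²·9.1²/38 = 0.522339
V̂(ȳ_st) = 0.713271
SE(ȳ_st) = √0.713271 = 0.844554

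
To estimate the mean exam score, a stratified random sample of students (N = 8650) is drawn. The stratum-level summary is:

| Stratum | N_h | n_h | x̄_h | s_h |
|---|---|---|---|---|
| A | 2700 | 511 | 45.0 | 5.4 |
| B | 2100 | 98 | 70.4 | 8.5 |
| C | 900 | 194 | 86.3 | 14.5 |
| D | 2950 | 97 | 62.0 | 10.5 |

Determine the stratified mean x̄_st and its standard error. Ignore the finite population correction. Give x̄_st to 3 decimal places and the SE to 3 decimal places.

x̄_st ≈ 61.261, SE ≈ 0.439

x̄_st = Σ W_h x̄_h = (2700·45.0 + 2100·70.4 + 900·86.3 + 2950·62.0)/8650 = 61.26127
V̂(x̄_st) = Σ W_h² s_h²/n_h, with W_h = N_h/N and N = 8650:
  stratum A: (2700/8650)²·5.4²/511 = 0.00555984
  stratum B: (2100/8650)²·8.5²/98 = 0.0434528
  stratum C: (900/8650)²·14.5²/194 = 0.0117324
  stratum D: (2950/8650)²·10.5²/97 = 0.132196
V̂(x̄_st) = 0.192941
SE(x̄_st) = √0.192941 = 0.439251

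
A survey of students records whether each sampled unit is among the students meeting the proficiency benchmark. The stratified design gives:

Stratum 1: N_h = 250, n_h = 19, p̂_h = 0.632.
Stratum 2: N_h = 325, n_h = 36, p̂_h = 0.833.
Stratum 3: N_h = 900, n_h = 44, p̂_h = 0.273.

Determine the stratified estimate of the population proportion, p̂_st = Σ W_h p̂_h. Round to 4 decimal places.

N = 1475; stratum weights W_h = N_h/N.
p̂_st = Σ W_h p̂_h = (250·0.632 + 325·0.833 + 900·0.273)/1475 = 0.45724

p̂_st ≈ 0.4572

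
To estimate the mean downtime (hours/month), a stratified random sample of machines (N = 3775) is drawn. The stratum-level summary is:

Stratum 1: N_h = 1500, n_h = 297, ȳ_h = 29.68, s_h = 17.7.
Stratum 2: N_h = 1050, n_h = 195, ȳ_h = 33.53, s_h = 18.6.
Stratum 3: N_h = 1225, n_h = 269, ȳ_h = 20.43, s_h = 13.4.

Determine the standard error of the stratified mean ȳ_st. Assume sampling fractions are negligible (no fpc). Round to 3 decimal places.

SE(ȳ_st) ≈ 0.612

V̂(ȳ_st) = Σ W_h² s_h²/n_h, with W_h = N_h/N and N = 3775:
  stratum 1: (1500/3775)²·17.7²/297 = 0.166548
  stratum 2: (1050/3775)²·18.6²/195 = 0.137257
  stratum 3: (1225/3775)²·13.4²/269 = 0.0702903
V̂(ȳ_st) = 0.374096
SE(ȳ_st) = √0.374096 = 0.611633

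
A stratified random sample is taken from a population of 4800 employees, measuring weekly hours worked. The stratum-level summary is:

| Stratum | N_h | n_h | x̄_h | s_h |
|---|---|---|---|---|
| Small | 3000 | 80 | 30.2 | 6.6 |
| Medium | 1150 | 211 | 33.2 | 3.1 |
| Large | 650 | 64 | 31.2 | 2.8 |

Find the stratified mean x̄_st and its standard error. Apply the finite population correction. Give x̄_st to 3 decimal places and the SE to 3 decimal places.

x̄_st = Σ W_h x̄_h = (3000·30.2 + 1150·33.2 + 650·31.2)/4800 = 31.05417
V̂(x̄_st) = Σ W_h² (1 − n_h/N_h) s_h²/n_h, with W_h = N_h/N and N = 4800:
  stratum Small: (3000/4800)²·(1 − 80/3000)·6.6²/80 = 0.207023
  stratum Medium: (1150/4800)²·(1 − 211/1150)·3.1²/211 = 0.00213463
  stratum Large: (650/4800)²·(1 − 64/650)·2.8²/64 = 0.00202518
V̂(x̄_st) = 0.211183
SE(x̄_st) = √0.211183 = 0.459547

x̄_st ≈ 31.054, SE ≈ 0.460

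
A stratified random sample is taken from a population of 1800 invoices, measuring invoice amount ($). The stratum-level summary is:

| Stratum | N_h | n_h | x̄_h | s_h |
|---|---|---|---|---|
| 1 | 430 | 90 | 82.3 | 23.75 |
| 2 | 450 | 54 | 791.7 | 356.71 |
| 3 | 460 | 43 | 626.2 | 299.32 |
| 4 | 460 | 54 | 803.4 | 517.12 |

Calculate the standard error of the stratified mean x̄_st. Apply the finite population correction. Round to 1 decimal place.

V̂(x̄_st) = Σ W_h² (1 − n_h/N_h) s_h²/n_h, with W_h = N_h/N and N = 1800:
  stratum 1: (430/1800)²·(1 − 90/430)·23.75²/90 = 0.282805
  stratum 2: (450/1800)²·(1 − 54/450)·356.71²/54 = 129.598
  stratum 3: (460/1800)²·(1 − 43/460)·299.32²/43 = 123.354
  stratum 4: (460/1800)²·(1 − 54/460)·517.12²/54 = 285.448
V̂(x̄_st) = 538.683
SE(x̄_st) = √538.683 = 23.2096

SE(x̄_st) ≈ 23.2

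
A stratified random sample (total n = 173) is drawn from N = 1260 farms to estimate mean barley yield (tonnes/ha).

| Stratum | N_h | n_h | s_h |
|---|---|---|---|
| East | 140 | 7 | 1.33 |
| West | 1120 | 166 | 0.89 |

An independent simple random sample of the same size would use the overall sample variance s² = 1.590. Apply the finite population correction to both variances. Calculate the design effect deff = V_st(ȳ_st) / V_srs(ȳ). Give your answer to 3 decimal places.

V̂(ȳ_st) = Σ W_h² (1 − n_h/N_h) s_h²/n_h, with W_h = N_h/N and N = 1260:
  stratum East: (140/1260)²·(1 − 7/140)·1.33²/7 = 0.00296377
  stratum West: (1120/1260)²·(1 − 166/1120)·0.89²/166 = 0.00321142
V_st = 0.00617519
V_srs = (1 − 173/1260)·1.590/173 = 0.00792885
deff = V_st / V_srs = 0.00617519/0.00792885 = 0.7788

deff ≈ 0.779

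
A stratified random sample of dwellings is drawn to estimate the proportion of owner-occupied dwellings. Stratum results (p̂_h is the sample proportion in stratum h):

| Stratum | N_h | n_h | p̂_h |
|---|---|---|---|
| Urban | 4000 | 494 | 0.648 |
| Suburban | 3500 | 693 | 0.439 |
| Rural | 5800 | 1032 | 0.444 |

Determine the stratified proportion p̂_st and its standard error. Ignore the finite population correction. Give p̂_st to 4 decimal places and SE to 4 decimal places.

N = 13300; stratum weights W_h = N_h/N.
p̂_st = Σ W_h p̂_h = (4000·0.648 + 3500·0.439 + 5800·0.444)/13300 = 0.50404
V̂(p̂_st) = Σ W_h² p̂_h(1−p̂_h)/(n_h−1):
  stratum Urban: (4000/13300)²·0.648·0.352/493 = 4.18492e-05
  stratum Suburban: (3500/13300)²·0.439·0.561/692 = 2.46464e-05
  stratum Rural: (5800/13300)²·0.444·0.556/1031 = 4.55357e-05
V̂(p̂_st) = 0.000112031; SE = √V̂ = 0.0105845

p̂_st ≈ 0.5040, SE ≈ 0.0106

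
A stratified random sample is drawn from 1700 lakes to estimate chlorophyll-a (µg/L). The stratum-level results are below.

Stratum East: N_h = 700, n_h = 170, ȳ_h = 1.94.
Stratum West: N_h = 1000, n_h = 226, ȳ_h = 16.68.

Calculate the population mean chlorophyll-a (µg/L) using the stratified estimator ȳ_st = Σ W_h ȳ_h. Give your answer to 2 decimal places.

ȳ_st ≈ 10.61

N = Σ N_h = 1700. Stratum weights W_h = N_h/N.
ȳ_st = (700·1.94 + 1000·16.68) / 1700 = 10.6106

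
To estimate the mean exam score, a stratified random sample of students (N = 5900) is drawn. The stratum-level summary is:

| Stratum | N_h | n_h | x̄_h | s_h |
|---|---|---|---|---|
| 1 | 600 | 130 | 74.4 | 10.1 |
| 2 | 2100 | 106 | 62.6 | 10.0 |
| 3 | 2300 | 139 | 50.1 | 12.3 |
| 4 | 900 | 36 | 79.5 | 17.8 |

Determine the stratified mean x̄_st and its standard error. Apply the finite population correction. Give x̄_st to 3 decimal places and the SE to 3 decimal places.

x̄_st ≈ 61.505, SE ≈ 0.687

x̄_st = Σ W_h x̄_h = (600·74.4 + 2100·62.6 + 2300·50.1 + 900·79.5)/5900 = 61.50508
V̂(x̄_st) = Σ W_h² (1 − n_h/N_h) s_h²/n_h, with W_h = N_h/N and N = 5900:
  stratum 1: (600/5900)²·(1 − 130/600)·10.1²/130 = 0.00635689
  stratum 2: (2100/5900)²·(1 − 106/2100)·10.0²/106 = 0.113484
  stratum 3: (2300/5900)²·(1 − 139/2300)·12.3²/139 = 0.155408
  stratum 4: (900/5900)²·(1 − 36/900)·17.8²/36 = 0.196603
V̂(x̄_st) = 0.471852
SE(x̄_st) = √0.471852 = 0.686915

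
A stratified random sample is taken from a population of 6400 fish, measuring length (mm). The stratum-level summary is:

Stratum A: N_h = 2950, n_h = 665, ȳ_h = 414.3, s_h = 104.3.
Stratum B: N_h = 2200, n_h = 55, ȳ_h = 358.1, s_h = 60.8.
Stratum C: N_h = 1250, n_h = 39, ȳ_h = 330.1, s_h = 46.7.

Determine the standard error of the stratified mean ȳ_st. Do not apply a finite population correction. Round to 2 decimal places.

V̂(ȳ_st) = Σ W_h² s_h²/n_h, with W_h = N_h/N and N = 6400:
  stratum A: (2950/6400)²·104.3²/665 = 3.47561
  stratum B: (2200/6400)²·60.8²/55 = 7.942
  stratum C: (1250/6400)²·46.7²/39 = 2.13319
V̂(ȳ_st) = 13.5508
SE(ȳ_st) = √13.5508 = 3.68114

SE(ȳ_st) ≈ 3.68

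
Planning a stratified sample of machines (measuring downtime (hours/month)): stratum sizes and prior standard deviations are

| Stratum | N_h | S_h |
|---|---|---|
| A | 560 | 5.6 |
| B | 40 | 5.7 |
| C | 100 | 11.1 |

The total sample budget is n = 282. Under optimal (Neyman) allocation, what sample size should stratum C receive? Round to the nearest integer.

70

Neyman allocation: n_h = n · N_h S_h / Σ N_i S_i, with n = 282.
  stratum A: N_h·S_h = 560·5.6 = 3136.00
  stratum B: N_h·S_h = 40·5.7 = 228.00
  stratum C: N_h·S_h = 100·11.1 = 1110.00
Σ N_h S_h = 4474.00
n for stratum C = 282·1110.00/4474.00 = 69.964 → 70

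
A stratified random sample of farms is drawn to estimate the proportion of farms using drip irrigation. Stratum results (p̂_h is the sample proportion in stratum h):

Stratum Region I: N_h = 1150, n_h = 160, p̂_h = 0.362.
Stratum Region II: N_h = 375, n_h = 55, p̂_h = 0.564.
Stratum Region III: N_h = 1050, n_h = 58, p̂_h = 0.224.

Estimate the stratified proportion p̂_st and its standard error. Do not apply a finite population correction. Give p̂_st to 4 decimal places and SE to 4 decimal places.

p̂_st ≈ 0.3351, SE ≈ 0.0299

N = 2575; stratum weights W_h = N_h/N.
p̂_st = Σ W_h p̂_h = (1150·0.362 + 375·0.564 + 1050·0.224)/2575 = 0.33515
V̂(p̂_st) = Σ W_h² p̂_h(1−p̂_h)/(n_h−1):
  stratum Region I: (1150/2575)²·0.362·0.638/159 = 0.000289717
  stratum Region II: (375/2575)²·0.564·0.436/54 = 9.65784e-05
  stratum Region III: (1050/2575)²·0.224·0.776/57 = 0.00050706
V̂(p̂_st) = 0.000893355; SE = √V̂ = 0.029889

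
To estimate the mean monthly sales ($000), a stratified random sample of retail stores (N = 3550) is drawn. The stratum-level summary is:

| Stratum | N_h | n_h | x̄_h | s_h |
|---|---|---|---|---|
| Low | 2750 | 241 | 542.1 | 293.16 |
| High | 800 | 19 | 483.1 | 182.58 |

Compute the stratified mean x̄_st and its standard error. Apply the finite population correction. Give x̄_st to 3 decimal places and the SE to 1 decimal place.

x̄_st ≈ 528.804, SE ≈ 16.8

x̄_st = Σ W_h x̄_h = (2750·542.1 + 800·483.1)/3550 = 528.80423
V̂(x̄_st) = Σ W_h² (1 − n_h/N_h) s_h²/n_h, with W_h = N_h/N and N = 3550:
  stratum Low: (2750/3550)²·(1 − 241/2750)·293.16²/241 = 195.24
  stratum High: (800/3550)²·(1 − 19/800)·182.58²/19 = 86.9835
V̂(x̄_st) = 282.224
SE(x̄_st) = √282.224 = 16.7995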